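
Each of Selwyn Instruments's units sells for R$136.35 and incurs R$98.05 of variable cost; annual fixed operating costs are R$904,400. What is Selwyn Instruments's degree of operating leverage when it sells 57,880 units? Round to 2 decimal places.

1.69

Total contribution margin = 57,880 × R$38.30 = R$2,216,804.00.
Operating income = contribution − fixed costs = R$2,216,804.00 − R$904,400 = R$1,312,404.00.
DOL = contribution ÷ EBIT = R$2,216,804.00 ÷ R$1,312,404.00 = 1.6891.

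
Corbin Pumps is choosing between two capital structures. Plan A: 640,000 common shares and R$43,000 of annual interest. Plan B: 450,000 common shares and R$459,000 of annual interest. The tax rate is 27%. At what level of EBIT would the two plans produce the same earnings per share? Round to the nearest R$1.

R$1,444,263

Set EPS_A = EPS_B: (EBIT − R$43,000)(1 − 0.27) ÷ 640,000 = (EBIT − R$459,000)(1 − 0.27) ÷ 450,000.
Cancelling (1 − t) and cross-multiplying: 450,000·(EBIT − 43,000) = 640,000·(EBIT − 459,000).
EBIT × (640,000 − 450,000) = 459,000 × 640,000 − 43,000 × 450,000 = 274,410,000,000, so EBIT = 274,410,000,000 ÷ 190,000 = 1,444,263.16.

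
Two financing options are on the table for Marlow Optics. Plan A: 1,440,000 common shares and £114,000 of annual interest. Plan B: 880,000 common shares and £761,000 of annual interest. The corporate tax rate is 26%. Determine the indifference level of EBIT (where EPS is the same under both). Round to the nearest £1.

At indifference, (EBIT − 114,000)(1 − t)/1,440,000 = (EBIT − 761,000)(1 − t)/880,000.
The (1 − t) factor cancels: (EBIT − 114,000) × 880,000 = (EBIT − 761,000) × 1,440,000.
Solving, EBIT = (761,000·1,440,000 − 114,000·880,000) / (1,440,000 − 880,000) = 995,520,000,000 / 560,000 = 1,777,714.29.

£1,777,714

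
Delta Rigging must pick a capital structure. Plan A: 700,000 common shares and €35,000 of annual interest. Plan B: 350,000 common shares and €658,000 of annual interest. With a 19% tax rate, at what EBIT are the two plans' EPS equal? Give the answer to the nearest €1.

Set EPS_A = EPS_B: (EBIT − €35,000)(1 − 0.19) ÷ 700,000 = (EBIT − €658,000)(1 − 0.19) ÷ 350,000.
Cancelling (1 − t) and cross-multiplying: 350,000·(EBIT − 35,000) = 700,000·(EBIT − 658,000).
Solving, EBIT = (658,000·700,000 − 35,000·350,000) / (700,000 − 350,000) = 448,350,000,000 / 350,000 = 1,281,000.00.

€1,281,000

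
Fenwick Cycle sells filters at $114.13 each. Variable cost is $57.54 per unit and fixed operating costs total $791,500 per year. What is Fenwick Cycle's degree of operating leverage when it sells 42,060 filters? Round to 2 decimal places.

1.50

Contribution at this volume is 42,060 × $56.59 = $2,380,175.40.
EBIT = $2,380,175.40 − $791,500 = $1,588,675.40.
DOL = contribution ÷ EBIT = $2,380,175.40 ÷ $1,588,675.40 = 1.4982.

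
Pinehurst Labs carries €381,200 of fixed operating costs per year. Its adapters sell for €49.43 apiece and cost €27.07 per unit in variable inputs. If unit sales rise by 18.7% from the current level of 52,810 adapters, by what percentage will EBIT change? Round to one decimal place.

At 52,810 units, contribution = 52,810 × €22.36 = €1,180,831.60.
Subtracting fixed costs: EBIT = €1,180,831.60 − €381,200 = €799,631.60.
DOL = contribution ÷ EBIT = €1,180,831.60 ÷ €799,631.60 = 1.4767.
Operating income changes by 1.4767 × +18.7% = +27.6%.

+27.6%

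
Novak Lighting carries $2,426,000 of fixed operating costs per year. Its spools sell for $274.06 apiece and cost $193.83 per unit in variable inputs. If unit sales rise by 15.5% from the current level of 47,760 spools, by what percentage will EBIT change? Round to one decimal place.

+42.2%

At 47,760 units, contribution = 47,760 × $80.23 = $3,831,784.80.
Subtracting fixed costs: EBIT = $3,831,784.80 − $2,426,000 = $1,405,784.80.
DOL = contribution ÷ EBIT = $3,831,784.80 ÷ $1,405,784.80 = 2.7257.
So EBIT moves 2.7257 × (+15.5%) = +42.2%.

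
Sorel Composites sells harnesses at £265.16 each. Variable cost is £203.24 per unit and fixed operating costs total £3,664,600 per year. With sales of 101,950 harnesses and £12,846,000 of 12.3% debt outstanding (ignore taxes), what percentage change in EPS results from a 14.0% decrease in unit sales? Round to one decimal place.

-82.7%

Total contribution margin = 101,950 × £61.92 = £6,312,744.00.
EBIT = £6,312,744.00 − £3,664,600 = £2,648,144.00.
Interest = £1,580,058.00, so EBIT − I = £1,068,086.00.
DCL = total CM / (EBIT − I) = £6,312,744.00 / £1,068,086.00 = 5.9103.
EPS therefore changes by 5.9103 × (-14.0%) = -82.7%.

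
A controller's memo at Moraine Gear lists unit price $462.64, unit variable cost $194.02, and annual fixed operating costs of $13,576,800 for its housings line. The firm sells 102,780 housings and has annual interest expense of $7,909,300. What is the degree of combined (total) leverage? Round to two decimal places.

4.51

Contribution at this volume is 102,780 × $268.62 = $27,608,763.60.
Operating income = contribution − fixed costs = $27,608,763.60 − $13,576,800 = $14,031,963.60. Interest = $7,909,300.00, so EBIT − I = $6,122,663.60.
DCL = contribution ÷ (EBIT − I) = $27,608,763.60 ÷ $6,122,663.60 = 4.5093.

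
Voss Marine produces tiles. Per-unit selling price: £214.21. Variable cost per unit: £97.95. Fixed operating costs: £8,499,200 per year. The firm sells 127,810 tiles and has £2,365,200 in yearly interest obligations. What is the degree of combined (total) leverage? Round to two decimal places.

Contribution at this volume is 127,810 × £116.26 = £14,859,190.60.
Operating income = contribution − fixed costs = £14,859,190.60 − £8,499,200 = £6,359,990.60. Interest = £2,365,200.00, so EBIT − I = £3,994,790.60.
DCL = contribution ÷ (EBIT − I) = £14,859,190.60 ÷ £3,994,790.60 = 3.7196.

3.72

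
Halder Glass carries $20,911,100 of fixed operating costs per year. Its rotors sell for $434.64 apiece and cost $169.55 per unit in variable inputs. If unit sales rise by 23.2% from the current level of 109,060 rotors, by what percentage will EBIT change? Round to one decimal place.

Contribution at this volume is 109,060 × $265.09 = $28,910,715.40.
Operating income = contribution − fixed costs = $28,910,715.40 − $20,911,100 = $7,999,615.40.
So DOL = total CM / EBIT = $28,910,715.40 / $7,999,615.40 = 3.6140.
%ΔEBIT = DOL × %ΔSales = 3.6140 × +23.2% = +83.8%.

+83.8%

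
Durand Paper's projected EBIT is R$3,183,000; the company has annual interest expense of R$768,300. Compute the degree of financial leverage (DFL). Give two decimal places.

Annual interest charges come to R$768,300.00.
Degree of financial leverage = EBIT / (EBIT − interest) = R$3,183,000 / R$2,414,700.00 = 1.3182.

1.32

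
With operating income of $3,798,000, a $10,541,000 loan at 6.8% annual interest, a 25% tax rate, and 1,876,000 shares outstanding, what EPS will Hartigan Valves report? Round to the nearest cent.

$1.23

Pre-tax income = $3,798,000 − $716,788.00 = $3,081,212.00.
Net income = $3,081,212.00 × (1 − 0.25) = $2,310,909.00.
EPS = $2,310,909.00 ÷ 1,876,000 = $1.23.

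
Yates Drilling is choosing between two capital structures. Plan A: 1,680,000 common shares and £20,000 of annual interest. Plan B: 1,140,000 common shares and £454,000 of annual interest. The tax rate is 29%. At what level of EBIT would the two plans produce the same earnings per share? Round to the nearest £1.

£1,370,222

Set EPS_A = EPS_B: (EBIT − £20,000)(1 − 0.29) ÷ 1,680,000 = (EBIT − £454,000)(1 − 0.29) ÷ 1,140,000.
The (1 − t) factor cancels: (EBIT − 20,000) × 1,140,000 = (EBIT − 454,000) × 1,680,000.
Solving, EBIT = (454,000·1,680,000 − 20,000·1,140,000) / (1,680,000 − 1,140,000) = 739,920,000,000 / 540,000 = 1,370,222.22.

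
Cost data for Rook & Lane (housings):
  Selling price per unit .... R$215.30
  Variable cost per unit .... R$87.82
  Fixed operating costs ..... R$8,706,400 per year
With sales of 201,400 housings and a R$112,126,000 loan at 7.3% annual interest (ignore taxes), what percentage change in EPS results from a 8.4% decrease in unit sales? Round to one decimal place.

-24.6%

Contribution at this volume is 201,400 × R$127.48 = R$25,674,472.00.
Operating income = contribution − fixed costs = R$25,674,472.00 − R$8,706,400 = R$16,968,072.00.
Interest = R$8,185,198.00, so EBIT − I = R$8,782,874.00.
Degree of combined leverage = contribution ÷ (EBIT − I) = R$25,674,472.00 ÷ R$8,782,874.00 = 2.9232.
EPS therefore changes by 2.9232 × (-8.4%) = -24.6%.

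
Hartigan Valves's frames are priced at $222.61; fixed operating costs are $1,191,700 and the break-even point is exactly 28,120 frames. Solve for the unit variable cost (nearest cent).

$180.23

At break-even, FC = Q × (P − VC), so P − VC = $1,191,700 ÷ 28,120 = $42.3791.
Variable cost per unit = $222.61 − $42.3791 = $180.23.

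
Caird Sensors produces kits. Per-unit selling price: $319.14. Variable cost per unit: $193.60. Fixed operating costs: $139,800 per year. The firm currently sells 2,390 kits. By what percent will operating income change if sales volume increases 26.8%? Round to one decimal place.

At 2,390 units, contribution = 2,390 × $125.54 = $300,040.60.
Subtracting fixed costs: EBIT = $300,040.60 − $139,800 = $160,240.60.
DOL = contribution ÷ EBIT = $300,040.60 ÷ $160,240.60 = 1.8724.
Operating income changes by 1.8724 × +26.8% = +50.2%.

+50.2%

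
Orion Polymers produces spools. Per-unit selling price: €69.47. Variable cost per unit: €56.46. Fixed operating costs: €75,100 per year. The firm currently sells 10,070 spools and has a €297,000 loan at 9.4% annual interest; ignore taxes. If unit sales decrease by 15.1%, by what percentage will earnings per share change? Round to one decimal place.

-70.7%

At 10,070 units, contribution = 10,070 × €13.01 = €131,010.70.
Subtracting fixed costs: EBIT = €131,010.70 − €75,100 = €55,910.70.
Interest = €27,918.00, so EBIT − I = €27,992.70.
Degree of combined leverage = contribution ÷ (EBIT − I) = €131,010.70 ÷ €27,992.70 = 4.6802.
EPS therefore changes by 4.6802 × (-15.1%) = -70.7%.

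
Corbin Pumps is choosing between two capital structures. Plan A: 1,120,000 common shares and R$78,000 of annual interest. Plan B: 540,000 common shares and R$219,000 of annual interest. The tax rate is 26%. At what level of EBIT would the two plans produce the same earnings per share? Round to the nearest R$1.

R$350,276

Set EPS_A = EPS_B: (EBIT − R$78,000)(1 − 0.26) ÷ 1,120,000 = (EBIT − R$219,000)(1 − 0.26) ÷ 540,000.
Cancelling (1 − t) and cross-multiplying: 540,000·(EBIT − 78,000) = 1,120,000·(EBIT − 219,000).
Solving, EBIT = (219,000·1,120,000 − 78,000·540,000) / (1,120,000 − 540,000) = 203,160,000,000 / 580,000 = 350,275.86.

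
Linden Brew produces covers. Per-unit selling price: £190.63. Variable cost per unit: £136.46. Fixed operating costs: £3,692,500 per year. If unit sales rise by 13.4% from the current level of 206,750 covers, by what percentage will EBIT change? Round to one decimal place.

+20.0%

Total contribution margin = 206,750 × £54.17 = £11,199,647.50.
Subtracting fixed costs: EBIT = £11,199,647.50 − £3,692,500 = £7,507,147.50.
So DOL = total CM / EBIT = £11,199,647.50 / £7,507,147.50 = 1.4919.
%ΔEBIT = DOL × %ΔSales = 1.4919 × +13.4% = +20.0%.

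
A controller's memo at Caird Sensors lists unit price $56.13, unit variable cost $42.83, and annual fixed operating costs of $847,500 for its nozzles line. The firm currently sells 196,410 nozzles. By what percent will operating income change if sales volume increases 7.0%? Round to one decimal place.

Total contribution margin = 196,410 × $13.30 = $2,612,253.00.
EBIT = $2,612,253.00 − $847,500 = $1,764,753.00.
So DOL = total CM / EBIT = $2,612,253.00 / $1,764,753.00 = 1.4802.
So EBIT moves 1.4802 × (+7.0%) = +10.4%.

+10.4%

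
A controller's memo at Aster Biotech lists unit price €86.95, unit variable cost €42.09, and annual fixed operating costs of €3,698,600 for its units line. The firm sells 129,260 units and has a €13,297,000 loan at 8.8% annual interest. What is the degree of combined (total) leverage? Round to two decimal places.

Contribution at this volume is 129,260 × €44.86 = €5,798,603.60.
Subtracting fixed costs: EBIT = €5,798,603.60 − €3,698,600 = €2,100,003.60. Interest = €1,170,136.00.
DOL = €5,798,603.60 ÷ €2,100,003.60 = 2.7612; DFL = €2,100,003.60 ÷ €929,867.60 = 2.2584.
Combined leverage = 2.7612 × 2.2584 = 6.2359.

6.24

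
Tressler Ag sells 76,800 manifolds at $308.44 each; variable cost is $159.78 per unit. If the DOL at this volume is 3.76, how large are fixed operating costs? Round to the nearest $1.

$8,380,628

At 76,800 units, contribution = 76,800 × $148.66 = $11,417,088.00.
Since DOL = CM ÷ EBIT, EBIT = $11,417,088.00 ÷ 3.76 = $3,036,459.57.
Fixed costs = CM − EBIT = $11,417,088.00 − $3,036,459.57 = $8,380,628.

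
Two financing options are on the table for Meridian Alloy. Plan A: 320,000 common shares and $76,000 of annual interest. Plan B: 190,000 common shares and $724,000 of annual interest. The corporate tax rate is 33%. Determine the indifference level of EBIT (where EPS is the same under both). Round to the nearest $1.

Set EPS_A = EPS_B: (EBIT − $76,000)(1 − 0.33) ÷ 320,000 = (EBIT − $724,000)(1 − 0.33) ÷ 190,000.
Cancelling (1 − t) and cross-multiplying: 190,000·(EBIT − 76,000) = 320,000·(EBIT − 724,000).
Solving, EBIT = (724,000·320,000 − 76,000·190,000) / (320,000 − 190,000) = 217,240,000,000 / 130,000 = 1,671,076.92.

$1,671,077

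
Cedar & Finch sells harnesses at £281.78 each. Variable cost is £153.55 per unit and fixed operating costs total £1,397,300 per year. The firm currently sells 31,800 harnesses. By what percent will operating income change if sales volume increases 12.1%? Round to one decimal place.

+18.4%

At 31,800 units, contribution = 31,800 × £128.23 = £4,077,714.00.
Subtracting fixed costs: EBIT = £4,077,714.00 − £1,397,300 = £2,680,414.00.
DOL = contribution ÷ EBIT = £4,077,714.00 ÷ £2,680,414.00 = 1.5213.
So EBIT moves 1.5213 × (+12.1%) = +18.4%.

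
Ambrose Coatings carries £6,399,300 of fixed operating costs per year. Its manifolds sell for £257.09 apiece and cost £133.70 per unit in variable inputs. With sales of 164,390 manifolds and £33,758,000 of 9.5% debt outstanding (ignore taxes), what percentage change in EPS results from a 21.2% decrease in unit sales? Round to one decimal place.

-40.3%

At 164,390 units, contribution = 164,390 × £123.39 = £20,284,082.10.
Operating income = contribution − fixed costs = £20,284,082.10 − £6,399,300 = £13,884,782.10.
After interest of £3,207,010.00, pre-tax earnings = £10,677,772.10.
Degree of combined leverage = contribution ÷ (EBIT − I) = £20,284,082.10 ÷ £10,677,772.10 = 1.8997.
%ΔEPS = DCL × %ΔSales = 1.8997 × -21.2% = -40.3%.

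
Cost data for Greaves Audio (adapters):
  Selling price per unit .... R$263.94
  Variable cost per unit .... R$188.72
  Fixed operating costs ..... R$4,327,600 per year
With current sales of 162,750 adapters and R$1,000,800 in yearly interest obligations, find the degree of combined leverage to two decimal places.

Total contribution margin = 162,750 × R$75.22 = R$12,242,055.00.
EBIT = R$12,242,055.00 − R$4,327,600 = R$7,914,455.00. Interest = R$1,000,800.00.
DOL = R$12,242,055.00 ÷ R$7,914,455.00 = 1.5468; DFL = R$7,914,455.00 ÷ R$6,913,655.00 = 1.1448.
DCL = DOL × DFL = 1.5468 × 1.1448 = 1.7708.

1.77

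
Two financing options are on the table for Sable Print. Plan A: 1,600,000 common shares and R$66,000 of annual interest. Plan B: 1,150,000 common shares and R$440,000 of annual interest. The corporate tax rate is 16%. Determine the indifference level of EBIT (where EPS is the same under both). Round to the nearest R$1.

R$1,395,778

Set EPS_A = EPS_B: (EBIT − R$66,000)(1 − 0.16) ÷ 1,600,000 = (EBIT − R$440,000)(1 − 0.16) ÷ 1,150,000.
The (1 − t) factor cancels: (EBIT − 66,000) × 1,150,000 = (EBIT − 440,000) × 1,600,000.
EBIT × (1,600,000 − 1,150,000) = 440,000 × 1,600,000 − 66,000 × 1,150,000 = 628,100,000,000, so EBIT = 628,100,000,000 ÷ 450,000 = 1,395,777.78.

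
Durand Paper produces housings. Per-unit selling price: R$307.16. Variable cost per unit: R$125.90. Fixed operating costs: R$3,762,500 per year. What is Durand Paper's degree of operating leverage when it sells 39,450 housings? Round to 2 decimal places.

2.11

Total contribution margin = 39,450 × R$181.26 = R$7,150,707.00.
EBIT = R$7,150,707.00 − R$3,762,500 = R$3,388,207.00.
So DOL = total CM / EBIT = R$7,150,707.00 / R$3,388,207.00 = 2.1105.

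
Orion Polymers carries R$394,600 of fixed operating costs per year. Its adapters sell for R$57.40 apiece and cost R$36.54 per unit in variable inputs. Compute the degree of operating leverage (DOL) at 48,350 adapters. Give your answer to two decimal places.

1.64

Total contribution margin = 48,350 × R$20.86 = R$1,008,581.00.
Subtracting fixed costs: EBIT = R$1,008,581.00 − R$394,600 = R$613,981.00.
DOL = contribution ÷ EBIT = R$1,008,581.00 ÷ R$613,981.00 = 1.6427.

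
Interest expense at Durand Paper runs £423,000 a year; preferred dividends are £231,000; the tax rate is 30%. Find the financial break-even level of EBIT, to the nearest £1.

Preferred dividends are paid after tax, so their pre-tax equivalent is £231,000 ÷ (1 − 0.30) = £330,000.00.
Financial break-even EBIT = interest + D_p ÷ (1 − t) = £423,000 + £330,000.00 = £753,000.00.

£753,000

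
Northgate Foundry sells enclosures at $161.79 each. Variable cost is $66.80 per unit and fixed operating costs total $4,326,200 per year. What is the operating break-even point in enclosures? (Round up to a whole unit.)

45,544 enclosures

Contribution margin per unit = $161.79 − $66.80 = $94.99.
Units to break even: $4,326,200 ÷ $94.99 = 45,543.74, rounded up to 45,544.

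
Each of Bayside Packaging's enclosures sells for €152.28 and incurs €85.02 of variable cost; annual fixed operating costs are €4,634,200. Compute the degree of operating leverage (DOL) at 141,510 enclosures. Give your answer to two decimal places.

Contribution at this volume is 141,510 × €67.26 = €9,517,962.60.
EBIT = €9,517,962.60 − €4,634,200 = €4,883,762.60.
Degree of operating leverage = €9,517,962.60 / €4,883,762.60 = 1.9489.

1.95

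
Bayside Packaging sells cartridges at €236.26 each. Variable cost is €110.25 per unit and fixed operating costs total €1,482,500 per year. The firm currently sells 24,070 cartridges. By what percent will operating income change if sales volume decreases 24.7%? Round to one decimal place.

-48.3%

Contribution at this volume is 24,070 × €126.01 = €3,033,060.70.
Operating income = contribution − fixed costs = €3,033,060.70 − €1,482,500 = €1,550,560.70.
DOL = contribution ÷ EBIT = €3,033,060.70 ÷ €1,550,560.70 = 1.9561.
So EBIT moves 1.9561 × (-24.7%) = -48.3%.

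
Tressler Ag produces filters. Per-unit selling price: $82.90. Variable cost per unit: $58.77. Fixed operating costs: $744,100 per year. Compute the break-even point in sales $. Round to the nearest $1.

$2,556,398

Contribution margin per unit = $82.90 − $58.77 = $24.13, a CM ratio of $24.13 ÷ $82.90 = 0.2911.
Break-even sales = FC ÷ CM ratio = $744,100 × $82.90 / $24.13 = $2,556,398.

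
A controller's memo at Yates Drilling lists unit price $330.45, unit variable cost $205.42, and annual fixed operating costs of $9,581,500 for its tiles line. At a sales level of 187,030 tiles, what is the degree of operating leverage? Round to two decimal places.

1.69

Total contribution margin = 187,030 × $125.03 = $23,384,360.90.
EBIT = $23,384,360.90 − $9,581,500 = $13,802,860.90.
DOL = contribution ÷ EBIT = $23,384,360.90 ÷ $13,802,860.90 = 1.6942.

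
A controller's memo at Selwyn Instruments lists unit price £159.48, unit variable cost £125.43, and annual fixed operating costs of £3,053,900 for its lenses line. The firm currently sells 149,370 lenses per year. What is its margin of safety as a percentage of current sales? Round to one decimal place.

Each unit contributes £159.48 − £125.43 = £34.05. Break-even units = £3,053,900 ÷ £34.05 = 89,688.69; break-even revenue = 89,688.69 × £159.48 = £14,303,552.78.
Current sales = 149,370 × £159.48 = £23,821,527.60.
Margin of safety = (£23,821,527.60 − £14,303,552.78) ÷ £23,821,527.60 = 40.0%.

40.0%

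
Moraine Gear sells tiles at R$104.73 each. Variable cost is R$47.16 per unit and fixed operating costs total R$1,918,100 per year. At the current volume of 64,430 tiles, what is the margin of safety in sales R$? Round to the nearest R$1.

Unit CM = price − variable cost = R$104.73 − R$47.16 = R$57.57. Break-even units = R$1,918,100 ÷ R$57.57 = 33,317.70; break-even revenue = 33,317.70 × R$104.73 = R$3,489,362.74.
Current sales = 64,430 × R$104.73 = R$6,747,753.90.
Margin of safety = R$6,747,753.90 − R$3,489,362.74 = R$3,258,391.

R$3,258,391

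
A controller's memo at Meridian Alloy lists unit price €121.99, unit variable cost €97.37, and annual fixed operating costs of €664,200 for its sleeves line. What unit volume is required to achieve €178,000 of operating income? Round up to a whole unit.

Each unit contributes €121.99 − €97.37 = €24.62.
Units = (FC + target) / CM = (€664,200 + €178,000) / €24.62 = 34,207.96, so 34,208 sleeves.

34,208 sleeves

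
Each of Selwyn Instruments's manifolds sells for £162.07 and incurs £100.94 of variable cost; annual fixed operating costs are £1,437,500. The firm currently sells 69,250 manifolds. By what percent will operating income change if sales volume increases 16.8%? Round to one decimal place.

At 69,250 units, contribution = 69,250 × £61.13 = £4,233,252.50.
Operating income = contribution − fixed costs = £4,233,252.50 − £1,437,500 = £2,795,752.50.
Degree of operating leverage = £4,233,252.50 / £2,795,752.50 = 1.5142.
So EBIT moves 1.5142 × (+16.8%) = +25.4%.

+25.4%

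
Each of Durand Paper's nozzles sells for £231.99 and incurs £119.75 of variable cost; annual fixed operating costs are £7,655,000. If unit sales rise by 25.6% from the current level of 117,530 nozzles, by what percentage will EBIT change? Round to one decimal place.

At 117,530 units, contribution = 117,530 × £112.24 = £13,191,567.20.
EBIT = £13,191,567.20 − £7,655,000 = £5,536,567.20.
DOL = contribution ÷ EBIT = £13,191,567.20 ÷ £5,536,567.20 = 2.3826.
%ΔEBIT = DOL × %ΔSales = 2.3826 × +25.6% = +61.0%.

+61.0%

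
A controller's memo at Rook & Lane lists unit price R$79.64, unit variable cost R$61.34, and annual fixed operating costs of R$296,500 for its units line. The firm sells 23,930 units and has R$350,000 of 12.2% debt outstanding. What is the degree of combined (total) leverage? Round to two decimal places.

Contribution at this volume is 23,930 × R$18.30 = R$437,919.00.
Operating income = contribution − fixed costs = R$437,919.00 − R$296,500 = R$141,419.00. Interest = R$42,700.00, so EBIT − I = R$98,719.00.
Degree of total leverage = total CM / (EBIT − interest) = R$437,919.00 / R$98,719.00 = 4.4360.

4.44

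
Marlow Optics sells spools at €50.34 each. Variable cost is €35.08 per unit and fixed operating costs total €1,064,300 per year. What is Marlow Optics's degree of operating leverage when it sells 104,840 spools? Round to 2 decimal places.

2.99

Total contribution margin = 104,840 × €15.26 = €1,599,858.40.
EBIT = €1,599,858.40 − €1,064,300 = €535,558.40.
DOL = contribution ÷ EBIT = €1,599,858.40 ÷ €535,558.40 = 2.9873.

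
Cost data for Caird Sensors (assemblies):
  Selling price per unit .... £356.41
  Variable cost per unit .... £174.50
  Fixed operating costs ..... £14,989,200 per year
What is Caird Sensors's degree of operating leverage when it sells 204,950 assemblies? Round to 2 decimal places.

At 204,950 units, contribution = 204,950 × £181.91 = £37,282,454.50.
Subtracting fixed costs: EBIT = £37,282,454.50 − £14,989,200 = £22,293,254.50.
So DOL = total CM / EBIT = £37,282,454.50 / £22,293,254.50 = 1.6724.

1.67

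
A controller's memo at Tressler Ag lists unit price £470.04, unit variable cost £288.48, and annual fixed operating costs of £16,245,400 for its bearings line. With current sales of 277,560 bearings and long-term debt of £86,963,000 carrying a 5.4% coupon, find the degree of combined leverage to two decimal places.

1.71

Contribution at this volume is 277,560 × £181.56 = £50,393,793.60.
Subtracting fixed costs: EBIT = £50,393,793.60 − £16,245,400 = £34,148,393.60. Interest = £4,696,002.00.
DOL = £50,393,793.60 ÷ £34,148,393.60 = 1.4757; DFL = £34,148,393.60 ÷ £29,452,391.60 = 1.1594.
Combined leverage = 1.4757 × 1.1594 = 1.7109.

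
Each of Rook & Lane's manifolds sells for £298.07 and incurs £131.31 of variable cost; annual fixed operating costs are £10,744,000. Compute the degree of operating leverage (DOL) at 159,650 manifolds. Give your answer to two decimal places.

1.68

Total contribution margin = 159,650 × £166.76 = £26,623,234.00.
Subtracting fixed costs: EBIT = £26,623,234.00 − £10,744,000 = £15,879,234.00.
So DOL = total CM / EBIT = £26,623,234.00 / £15,879,234.00 = 1.6766.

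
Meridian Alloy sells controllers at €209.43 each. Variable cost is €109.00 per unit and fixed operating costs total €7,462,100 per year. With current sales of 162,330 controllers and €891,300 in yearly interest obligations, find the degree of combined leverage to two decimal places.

2.05

Total contribution margin = 162,330 × €100.43 = €16,302,801.90.
Operating income = contribution − fixed costs = €16,302,801.90 − €7,462,100 = €8,840,701.90. Interest = €891,300.00, so EBIT − I = €7,949,401.90.
DCL = contribution ÷ (EBIT − I) = €16,302,801.90 ÷ €7,949,401.90 = 2.0508.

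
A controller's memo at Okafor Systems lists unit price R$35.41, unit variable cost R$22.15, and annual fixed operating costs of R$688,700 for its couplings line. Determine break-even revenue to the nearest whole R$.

CM per unit = R$35.41 − R$22.15 = R$13.26; CM ratio = R$13.26 / R$35.41 = 0.3745.
Break-even revenue = fixed costs × price ÷ CM = R$688,700 × R$35.41 ÷ R$13.26 = R$1,839,130.

R$1,839,130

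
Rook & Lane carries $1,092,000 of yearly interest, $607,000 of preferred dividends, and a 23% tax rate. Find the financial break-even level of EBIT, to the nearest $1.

Preferred dividends are paid after tax, so their pre-tax equivalent is $607,000 ÷ (1 − 0.23) = $788,311.69.
Financial break-even EBIT = interest + D_p ÷ (1 − t) = $1,092,000 + $788,311.69 = $1,880,311.69.

$1,880,312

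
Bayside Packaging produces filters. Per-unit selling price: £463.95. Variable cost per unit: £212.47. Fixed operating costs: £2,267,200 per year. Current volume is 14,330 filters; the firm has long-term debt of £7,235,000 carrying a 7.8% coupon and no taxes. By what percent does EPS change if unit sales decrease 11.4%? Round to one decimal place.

-53.2%

At 14,330 units, contribution = 14,330 × £251.48 = £3,603,708.40.
Operating income = contribution − fixed costs = £3,603,708.40 − £2,267,200 = £1,336,508.40.
Interest = £564,330.00, so EBIT − I = £772,178.40.
Degree of combined leverage = contribution ÷ (EBIT − I) = £3,603,708.40 ÷ £772,178.40 = 4.6669.
%ΔEPS = DCL × %ΔSales = 4.6669 × -11.4% = -53.2%.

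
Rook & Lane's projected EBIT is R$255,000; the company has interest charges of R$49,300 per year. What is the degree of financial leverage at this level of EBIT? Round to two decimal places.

1.24

Interest = R$49,300.00.
DFL = EBIT ÷ (EBIT − I) = R$255,000 ÷ (R$255,000 − R$49,300.00) = R$255,000 ÷ R$205,700.00 = 1.2397.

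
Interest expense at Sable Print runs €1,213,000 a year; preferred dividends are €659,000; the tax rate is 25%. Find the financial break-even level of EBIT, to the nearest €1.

Preferred dividends are paid after tax, so their pre-tax equivalent is €659,000 ÷ (1 − 0.25) = €878,666.67.
EPS = 0 when EBIT covers interest plus the pre-tax preferred burden: €1,213,000 + €878,666.67 = €2,091,666.67.

€2,091,667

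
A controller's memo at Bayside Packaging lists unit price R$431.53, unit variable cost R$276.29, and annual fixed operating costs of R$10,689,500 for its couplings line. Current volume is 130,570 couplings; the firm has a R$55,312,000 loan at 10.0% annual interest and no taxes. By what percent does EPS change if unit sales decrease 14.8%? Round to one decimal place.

Contribution at this volume is 130,570 × R$155.24 = R$20,269,686.80.
Subtracting fixed costs: EBIT = R$20,269,686.80 − R$10,689,500 = R$9,580,186.80.
After interest of R$5,531,200.00, pre-tax earnings = R$4,048,986.80.
DCL = total CM / (EBIT − I) = R$20,269,686.80 / R$4,048,986.80 = 5.0061.
%ΔEPS = DCL × %ΔSales = 5.0061 × -14.8% = -74.1%.

-74.1%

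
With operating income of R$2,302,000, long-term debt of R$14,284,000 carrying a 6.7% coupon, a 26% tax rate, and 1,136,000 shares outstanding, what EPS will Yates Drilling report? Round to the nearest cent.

R$0.88

Interest = R$957,028.00, so EBT = R$2,302,000 − R$957,028.00 = R$1,344,972.00.
Net income = R$1,344,972.00 × (1 − 0.26) = R$995,279.28.
EPS = R$995,279.28 ÷ 1,136,000 = R$0.88.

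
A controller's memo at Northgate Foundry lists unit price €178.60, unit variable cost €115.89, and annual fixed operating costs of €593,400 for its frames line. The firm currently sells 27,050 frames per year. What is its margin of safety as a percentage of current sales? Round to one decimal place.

Contribution margin per unit = €178.60 − €115.89 = €62.71. Break-even units = €593,400 ÷ €62.71 = 9,462.61; break-even revenue = 9,462.61 × €178.60 = €1,690,021.37.
Current sales = 27,050 × €178.60 = €4,831,130.00.
Margin of safety = (€4,831,130.00 − €1,690,021.37) ÷ €4,831,130.00 = 65.0%.

65.0%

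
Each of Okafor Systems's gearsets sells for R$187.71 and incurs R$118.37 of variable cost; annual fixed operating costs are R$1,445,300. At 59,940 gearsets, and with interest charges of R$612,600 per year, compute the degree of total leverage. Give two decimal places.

At 59,940 units, contribution = 59,940 × R$69.34 = R$4,156,239.60.
EBIT = R$4,156,239.60 − R$1,445,300 = R$2,710,939.60. Interest = R$612,600.00, so EBIT − I = R$2,098,339.60.
Degree of total leverage = total CM / (EBIT − interest) = R$4,156,239.60 / R$2,098,339.60 = 1.9807.

1.98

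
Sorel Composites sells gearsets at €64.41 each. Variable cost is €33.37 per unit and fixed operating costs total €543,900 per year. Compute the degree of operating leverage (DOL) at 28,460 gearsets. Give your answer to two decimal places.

Contribution at this volume is 28,460 × €31.04 = €883,398.40.
Operating income = contribution − fixed costs = €883,398.40 − €543,900 = €339,498.40.
So DOL = total CM / EBIT = €883,398.40 / €339,498.40 = 2.6021.

2.60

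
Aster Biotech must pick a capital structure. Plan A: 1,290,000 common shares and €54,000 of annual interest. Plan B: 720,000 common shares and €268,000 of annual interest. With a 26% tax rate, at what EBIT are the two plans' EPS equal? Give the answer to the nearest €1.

€538,316

At indifference, (EBIT − 54,000)(1 − t)/1,290,000 = (EBIT − 268,000)(1 − t)/720,000.
Cancelling (1 − t) and cross-multiplying: 720,000·(EBIT − 54,000) = 1,290,000·(EBIT − 268,000).
EBIT × (1,290,000 − 720,000) = 268,000 × 1,290,000 − 54,000 × 720,000 = 306,840,000,000, so EBIT = 306,840,000,000 ÷ 570,000 = 538,315.79.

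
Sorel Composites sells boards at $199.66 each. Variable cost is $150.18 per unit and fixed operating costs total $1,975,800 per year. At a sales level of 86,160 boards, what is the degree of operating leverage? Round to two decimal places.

1.86

Total contribution margin = 86,160 × $49.48 = $4,263,196.80.
EBIT = $4,263,196.80 − $1,975,800 = $2,287,396.80.
Degree of operating leverage = $4,263,196.80 / $2,287,396.80 = 1.8638.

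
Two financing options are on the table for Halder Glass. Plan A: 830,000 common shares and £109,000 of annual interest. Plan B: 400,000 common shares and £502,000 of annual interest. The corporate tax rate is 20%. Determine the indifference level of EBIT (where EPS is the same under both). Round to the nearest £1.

£867,581

At indifference, (EBIT − 109,000)(1 − t)/830,000 = (EBIT − 502,000)(1 − t)/400,000.
The (1 − t) factor cancels: (EBIT − 109,000) × 400,000 = (EBIT − 502,000) × 830,000.
EBIT × (830,000 − 400,000) = 502,000 × 830,000 − 109,000 × 400,000 = 373,060,000,000, so EBIT = 373,060,000,000 ÷ 430,000 = 867,581.40.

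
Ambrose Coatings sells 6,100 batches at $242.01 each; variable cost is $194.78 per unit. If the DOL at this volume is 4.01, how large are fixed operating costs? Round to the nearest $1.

$216,257

Contribution at this volume is 6,100 × $47.23 = $288,103.00.
Since DOL = CM ÷ EBIT, EBIT = $288,103.00 ÷ 4.01 = $71,846.13.
Fixed costs = CM − EBIT = $288,103.00 − $71,846.13 = $216,257.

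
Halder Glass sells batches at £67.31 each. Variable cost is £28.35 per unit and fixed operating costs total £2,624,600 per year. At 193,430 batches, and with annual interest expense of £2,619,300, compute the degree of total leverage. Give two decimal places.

3.29

At 193,430 units, contribution = 193,430 × £38.96 = £7,536,032.80.
Operating income = contribution − fixed costs = £7,536,032.80 − £2,624,600 = £4,911,432.80. Interest = £2,619,300.00, so EBIT − I = £2,292,132.80.
Degree of total leverage = total CM / (EBIT − interest) = £7,536,032.80 / £2,292,132.80 = 3.2878.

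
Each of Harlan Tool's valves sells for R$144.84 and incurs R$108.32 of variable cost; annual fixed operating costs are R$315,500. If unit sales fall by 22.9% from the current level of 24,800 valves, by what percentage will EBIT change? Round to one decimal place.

Total contribution margin = 24,800 × R$36.52 = R$905,696.00.
Subtracting fixed costs: EBIT = R$905,696.00 − R$315,500 = R$590,196.00.
DOL = contribution ÷ EBIT = R$905,696.00 ÷ R$590,196.00 = 1.5346.
%ΔEBIT = DOL × %ΔSales = 1.5346 × -22.9% = -35.1%.

-35.1%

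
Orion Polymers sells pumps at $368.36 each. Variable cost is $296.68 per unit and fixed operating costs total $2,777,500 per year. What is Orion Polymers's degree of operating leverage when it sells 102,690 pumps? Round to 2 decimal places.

Total contribution margin = 102,690 × $71.68 = $7,360,819.20.
Operating income = contribution − fixed costs = $7,360,819.20 − $2,777,500 = $4,583,319.20.
DOL = contribution ÷ EBIT = $7,360,819.20 ÷ $4,583,319.20 = 1.6060.

1.61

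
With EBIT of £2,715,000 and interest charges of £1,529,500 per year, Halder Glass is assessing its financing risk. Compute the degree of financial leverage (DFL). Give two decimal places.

Interest = £1,529,500.00.
DFL = EBIT ÷ (EBIT − I) = £2,715,000 ÷ (£2,715,000 − £1,529,500.00) = £2,715,000 ÷ £1,185,500.00 = 2.2902.

2.29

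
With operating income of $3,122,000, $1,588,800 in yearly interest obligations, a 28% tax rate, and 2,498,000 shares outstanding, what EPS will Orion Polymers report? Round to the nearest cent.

$0.44

Interest = $1,588,800.00, so EBT = $3,122,000 − $1,588,800.00 = $1,533,200.00.
Net income = $1,533,200.00 × (1 − 0.28) = $1,103,904.00.
EPS = $1,103,904.00 ÷ 2,498,000 = $0.44.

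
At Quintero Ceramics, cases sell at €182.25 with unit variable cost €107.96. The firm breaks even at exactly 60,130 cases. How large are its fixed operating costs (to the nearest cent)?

Contribution margin per unit = €182.25 − €107.96 = €74.29.
Fixed costs = break-even units × CM = 60,130 × €74.29 = €4,467,057.70.

€4,467,057.70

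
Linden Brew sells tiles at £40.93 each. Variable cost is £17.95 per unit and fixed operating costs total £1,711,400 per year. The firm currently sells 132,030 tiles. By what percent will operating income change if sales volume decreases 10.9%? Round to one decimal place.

-25.0%

Contribution at this volume is 132,030 × £22.98 = £3,034,049.40.
Operating income = contribution − fixed costs = £3,034,049.40 − £1,711,400 = £1,322,649.40.
Degree of operating leverage = £3,034,049.40 / £1,322,649.40 = 2.2939.
Operating income changes by 2.2939 × -10.9% = -25.0%.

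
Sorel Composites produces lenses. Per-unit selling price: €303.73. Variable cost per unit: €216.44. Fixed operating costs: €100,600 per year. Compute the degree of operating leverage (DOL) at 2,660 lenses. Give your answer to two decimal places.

1.76

Contribution at this volume is 2,660 × €87.29 = €232,191.40.
EBIT = €232,191.40 − €100,600 = €131,591.40.
Degree of operating leverage = €232,191.40 / €131,591.40 = 1.7645.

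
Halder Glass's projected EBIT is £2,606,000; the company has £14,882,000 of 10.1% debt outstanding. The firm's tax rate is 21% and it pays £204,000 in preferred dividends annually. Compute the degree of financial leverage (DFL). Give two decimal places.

3.09

Interest = £1,503,082.00.
Pre-tax preferred-dividend burden = £204,000 ÷ (1 − 0.21) = £258,227.85.
DFL = EBIT ÷ [EBIT − I − D_p/(1−t)] = £2,606,000 ÷ [£2,606,000 − £1,503,082.00 − £258,227.85] = £2,606,000 ÷ £844,690.15 = 3.0852.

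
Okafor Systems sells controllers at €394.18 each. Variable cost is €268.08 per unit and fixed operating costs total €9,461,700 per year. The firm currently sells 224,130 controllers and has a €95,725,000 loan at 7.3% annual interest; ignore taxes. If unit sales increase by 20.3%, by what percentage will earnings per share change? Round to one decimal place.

Contribution at this volume is 224,130 × €126.10 = €28,262,793.00.
EBIT = €28,262,793.00 − €9,461,700 = €18,801,093.00.
Interest = €6,987,925.00, so EBIT − I = €11,813,168.00.
Degree of combined leverage = contribution ÷ (EBIT − I) = €28,262,793.00 ÷ €11,813,168.00 = 2.3925.
EPS therefore changes by 2.3925 × (+20.3%) = +48.6%.

+48.6%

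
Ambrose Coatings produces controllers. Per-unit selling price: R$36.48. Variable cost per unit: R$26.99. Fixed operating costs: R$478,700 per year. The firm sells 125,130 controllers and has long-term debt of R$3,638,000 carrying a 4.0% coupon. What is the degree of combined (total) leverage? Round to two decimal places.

Contribution at this volume is 125,130 × R$9.49 = R$1,187,483.70.
Operating income = contribution − fixed costs = R$1,187,483.70 − R$478,700 = R$708,783.70. Interest = R$145,520.00, so EBIT − I = R$563,263.70.
DCL = contribution ÷ (EBIT − I) = R$1,187,483.70 ÷ R$563,263.70 = 2.1082.

2.11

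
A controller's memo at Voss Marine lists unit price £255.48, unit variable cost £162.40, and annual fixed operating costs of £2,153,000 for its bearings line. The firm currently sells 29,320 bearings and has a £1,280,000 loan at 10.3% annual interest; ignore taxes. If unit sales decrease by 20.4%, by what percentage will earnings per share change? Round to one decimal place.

-125.3%

At 29,320 units, contribution = 29,320 × £93.08 = £2,729,105.60.
Subtracting fixed costs: EBIT = £2,729,105.60 − £2,153,000 = £576,105.60.
Interest = £131,840.00, so EBIT − I = £444,265.60.
DCL = total CM / (EBIT − I) = £2,729,105.60 / £444,265.60 = 6.1430.
%ΔEPS = DCL × %ΔSales = 6.1430 × -20.4% = -125.3%.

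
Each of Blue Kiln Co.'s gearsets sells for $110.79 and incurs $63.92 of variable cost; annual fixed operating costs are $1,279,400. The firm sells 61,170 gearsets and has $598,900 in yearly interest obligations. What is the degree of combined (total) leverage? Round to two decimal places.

Total contribution margin = 61,170 × $46.87 = $2,867,037.90.
Subtracting fixed costs: EBIT = $2,867,037.90 − $1,279,400 = $1,587,637.90. Interest = $598,900.00.
DOL = $2,867,037.90 ÷ $1,587,637.90 = 1.8059; DFL = $1,587,637.90 ÷ $988,737.90 = 1.6057.
Combined leverage = 1.8059 × 1.6057 = 2.8997.

2.90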